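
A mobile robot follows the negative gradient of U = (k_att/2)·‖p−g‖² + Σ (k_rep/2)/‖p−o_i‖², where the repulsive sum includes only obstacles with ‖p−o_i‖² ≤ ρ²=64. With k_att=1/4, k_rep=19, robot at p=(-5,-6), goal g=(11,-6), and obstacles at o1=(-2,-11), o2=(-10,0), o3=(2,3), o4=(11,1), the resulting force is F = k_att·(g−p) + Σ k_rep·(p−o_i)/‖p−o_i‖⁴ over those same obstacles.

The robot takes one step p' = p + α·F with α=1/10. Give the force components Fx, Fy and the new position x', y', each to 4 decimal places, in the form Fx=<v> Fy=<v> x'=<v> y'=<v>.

F_att = 1/4·(g−p) = 1/4·(16,0) = (4.0000,0.0000)
o1: d²=34 ≤ ρ²=64; F_rep = 19·(-3,5)/34² = (-0.0493,0.0822)
o2: d²=61 ≤ ρ²=64; F_rep = 19·(5,-6)/61² = (0.0255,-0.0306)
o3: d²=130 > ρ²=64 → inactive
o4: d²=305 > ρ²=64 → inactive
F = F_att + ΣF_rep = (3.9762,0.0515)
p' = p + 1/10·F = (-4.6024,-5.9948)

Fx=3.9762 Fy=0.0515 x'=-4.6024 y'=-5.9948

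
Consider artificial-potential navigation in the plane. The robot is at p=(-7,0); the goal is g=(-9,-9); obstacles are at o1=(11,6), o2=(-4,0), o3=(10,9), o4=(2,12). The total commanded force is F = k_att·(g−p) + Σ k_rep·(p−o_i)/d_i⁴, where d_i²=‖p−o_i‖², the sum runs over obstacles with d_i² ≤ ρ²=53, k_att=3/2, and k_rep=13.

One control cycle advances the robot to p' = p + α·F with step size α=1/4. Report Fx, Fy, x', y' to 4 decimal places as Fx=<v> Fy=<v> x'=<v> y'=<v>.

Fx=-3.4815 Fy=-13.5000 x'=-7.8704 y'=-3.3750

F_att = 3/2·(g−p) = 3/2·(-2,-9) = (-3.0000,-13.5000)
o1: d²=360 > ρ²=53 → inactive
o2: d²=9 ≤ ρ²=53; F_rep = 13·(-3,0)/9² = (-0.4815,0.0000)
o3: d²=370 > ρ²=53 → inactive
o4: d²=225 > ρ²=53 → inactive
F = F_att + ΣF_rep = (-3.4815,-13.5000)
p' = p + 1/4·F = (-7.8704,-3.3750)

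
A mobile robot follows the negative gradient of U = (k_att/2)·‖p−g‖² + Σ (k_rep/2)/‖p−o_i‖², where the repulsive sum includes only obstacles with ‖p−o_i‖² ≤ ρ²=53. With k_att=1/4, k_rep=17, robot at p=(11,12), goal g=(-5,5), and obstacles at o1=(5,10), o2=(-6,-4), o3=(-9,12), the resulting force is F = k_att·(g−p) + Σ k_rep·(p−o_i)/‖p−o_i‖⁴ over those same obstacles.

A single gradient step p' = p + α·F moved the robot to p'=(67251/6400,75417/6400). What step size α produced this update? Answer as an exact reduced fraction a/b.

F_att = 1/4·(g−p) = 1/4·(-16,-7) = (-4.0000,-1.7500)
o1: d²=40 ≤ ρ²=53; F_rep = 17·(6,2)/40² = (0.0638,0.0213)
o2: d²=545 > ρ²=53 → inactive
o3: d²=400 > ρ²=53 → inactive
F = F_att + ΣF_rep = (-3.9362,-1.7288)
Δp = p'−p = (-0.4920,-0.2161); α = Δx/Fx = (-3149/6400) / (-3149/800) = 1/8
check: Δy/Fy = (-1383/6400) / (-1383/800) = 1/8 ✓

α = 1/8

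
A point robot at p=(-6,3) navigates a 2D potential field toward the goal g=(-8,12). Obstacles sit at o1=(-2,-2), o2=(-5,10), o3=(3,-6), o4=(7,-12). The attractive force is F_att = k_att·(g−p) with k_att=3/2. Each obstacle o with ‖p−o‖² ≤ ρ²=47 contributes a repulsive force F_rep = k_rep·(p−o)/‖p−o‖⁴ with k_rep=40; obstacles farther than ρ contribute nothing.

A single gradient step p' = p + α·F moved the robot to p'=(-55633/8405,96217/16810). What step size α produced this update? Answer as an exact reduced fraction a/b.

F_att = 3/2·(g−p) = 3/2·(-2,9) = (-3.0000,13.5000)
o1: d²=41 ≤ ρ²=47; F_rep = 40·(-4,5)/41² = (-0.0952,0.1190)
o2: d²=50 > ρ²=47 → inactive
o3: d²=162 > ρ²=47 → inactive
o4: d²=394 > ρ²=47 → inactive
F = F_att + ΣF_rep = (-3.0952,13.6190)
Δp = p'−p = (-0.6190,2.7238); α = Δx/Fx = (-5203/8405) / (-5203/1681) = 1/5
check: Δy/Fy = (45787/16810) / (45787/3362) = 1/5 ✓

α = 1/5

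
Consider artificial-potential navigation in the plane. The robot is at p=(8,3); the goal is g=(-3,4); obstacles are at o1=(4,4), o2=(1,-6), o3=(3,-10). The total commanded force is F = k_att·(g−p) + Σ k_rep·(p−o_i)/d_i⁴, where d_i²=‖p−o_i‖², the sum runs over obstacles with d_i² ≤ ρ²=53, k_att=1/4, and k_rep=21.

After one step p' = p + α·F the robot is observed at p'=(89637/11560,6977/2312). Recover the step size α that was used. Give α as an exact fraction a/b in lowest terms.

F_att = 1/4·(g−p) = 1/4·(-11,1) = (-2.7500,0.2500)
o1: d²=17 ≤ ρ²=53; F_rep = 21·(4,-1)/17² = (0.2907,-0.0727)
o2: d²=130 > ρ²=53 → inactive
o3: d²=194 > ρ²=53 → inactive
F = F_att + ΣF_rep = (-2.4593,0.1773)
Δp = p'−p = (-0.2459,0.0177); α = Δx/Fx = (-2843/11560) / (-2843/1156) = 1/10
check: Δy/Fy = (41/2312) / (205/1156) = 1/10 ✓

α = 1/10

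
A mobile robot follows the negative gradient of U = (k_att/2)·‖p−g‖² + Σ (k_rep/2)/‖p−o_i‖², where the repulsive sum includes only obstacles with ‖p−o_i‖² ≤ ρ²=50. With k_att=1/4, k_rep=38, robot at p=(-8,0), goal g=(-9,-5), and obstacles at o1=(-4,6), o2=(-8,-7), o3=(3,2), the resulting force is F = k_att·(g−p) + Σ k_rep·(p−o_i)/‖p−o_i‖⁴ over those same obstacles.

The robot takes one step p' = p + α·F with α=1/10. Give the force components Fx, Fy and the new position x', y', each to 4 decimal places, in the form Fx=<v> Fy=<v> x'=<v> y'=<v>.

F_att = 1/4·(g−p) = 1/4·(-1,-5) = (-0.2500,-1.2500)
o1: d²=52 > ρ²=50 → inactive
o2: d²=49 ≤ ρ²=50; F_rep = 38·(0,7)/49² = (0.0000,0.1108)
o3: d²=125 > ρ²=50 → inactive
F = F_att + ΣF_rep = (-0.2500,-1.1392)
p' = p + 1/10·F = (-8.0250,-0.1139)

Fx=-0.2500 Fy=-1.1392 x'=-8.0250 y'=-0.1139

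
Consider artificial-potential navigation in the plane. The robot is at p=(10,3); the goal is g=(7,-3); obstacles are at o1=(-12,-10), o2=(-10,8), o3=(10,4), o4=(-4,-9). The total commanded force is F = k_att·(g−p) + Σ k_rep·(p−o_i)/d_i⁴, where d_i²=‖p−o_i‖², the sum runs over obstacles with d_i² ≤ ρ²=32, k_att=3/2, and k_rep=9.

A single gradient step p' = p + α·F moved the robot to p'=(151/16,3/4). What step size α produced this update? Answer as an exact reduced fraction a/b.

F_att = 3/2·(g−p) = 3/2·(-3,-6) = (-4.5000,-9.0000)
o1: d²=653 > ρ²=32 → inactive
o2: d²=425 > ρ²=32 → inactive
o3: d²=1 ≤ ρ²=32; F_rep = 9·(0,-1)/1² = (0.0000,-9.0000)
o4: d²=340 > ρ²=32 → inactive
F = F_att + ΣF_rep = (-4.5000,-18.0000)
Δp = p'−p = (-0.5625,-2.2500); α = Δx/Fx = (-9/16) / (-9/2) = 1/8
check: Δy/Fy = (-9/4) / (-18) = 1/8 ✓

α = 1/8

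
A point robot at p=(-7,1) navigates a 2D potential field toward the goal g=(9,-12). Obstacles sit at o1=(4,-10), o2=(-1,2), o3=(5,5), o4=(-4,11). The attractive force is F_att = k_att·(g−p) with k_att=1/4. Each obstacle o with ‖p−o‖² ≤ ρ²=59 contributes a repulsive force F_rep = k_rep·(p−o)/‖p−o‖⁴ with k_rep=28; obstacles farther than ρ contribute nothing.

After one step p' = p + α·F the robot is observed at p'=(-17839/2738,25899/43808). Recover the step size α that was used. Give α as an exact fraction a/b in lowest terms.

F_att = 1/4·(g−p) = 1/4·(16,-13) = (4.0000,-3.2500)
o1: d²=242 > ρ²=59 → inactive
o2: d²=37 ≤ ρ²=59; F_rep = 28·(-6,-1)/37² = (-0.1227,-0.0205)
o3: d²=160 > ρ²=59 → inactive
o4: d²=109 > ρ²=59 → inactive
F = F_att + ΣF_rep = (3.8773,-3.2705)
Δp = p'−p = (0.4847,-0.4088); α = Δx/Fx = (1327/2738) / (5308/1369) = 1/8
check: Δy/Fy = (-17909/43808) / (-17909/5476) = 1/8 ✓

α = 1/8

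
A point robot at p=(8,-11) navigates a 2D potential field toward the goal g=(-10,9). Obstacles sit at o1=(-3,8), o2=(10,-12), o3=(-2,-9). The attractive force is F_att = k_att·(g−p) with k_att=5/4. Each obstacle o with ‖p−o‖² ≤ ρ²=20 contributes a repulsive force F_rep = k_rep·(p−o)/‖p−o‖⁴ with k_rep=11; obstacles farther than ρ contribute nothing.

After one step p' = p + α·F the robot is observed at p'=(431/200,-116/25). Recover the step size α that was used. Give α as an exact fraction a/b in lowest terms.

F_att = 5/4·(g−p) = 5/4·(-18,20) = (-22.5000,25.0000)
o1: d²=482 > ρ²=20 → inactive
o2: d²=5 ≤ ρ²=20; F_rep = 11·(-2,1)/5² = (-0.8800,0.4400)
o3: d²=104 > ρ²=20 → inactive
F = F_att + ΣF_rep = (-23.3800,25.4400)
Δp = p'−p = (-5.8450,6.3600); α = Δx/Fx = (-1169/200) / (-1169/50) = 1/4
check: Δy/Fy = (159/25) / (636/25) = 1/4 ✓

α = 1/4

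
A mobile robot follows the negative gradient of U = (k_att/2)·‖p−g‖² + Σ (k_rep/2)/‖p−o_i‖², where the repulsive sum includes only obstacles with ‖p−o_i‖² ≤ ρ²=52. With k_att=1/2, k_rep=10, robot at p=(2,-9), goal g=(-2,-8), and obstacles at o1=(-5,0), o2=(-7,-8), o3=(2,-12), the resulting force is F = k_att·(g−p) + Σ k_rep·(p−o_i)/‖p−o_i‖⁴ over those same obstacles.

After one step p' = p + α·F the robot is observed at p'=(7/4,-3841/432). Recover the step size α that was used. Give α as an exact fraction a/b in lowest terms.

F_att = 1/2·(g−p) = 1/2·(-4,1) = (-2.0000,0.5000)
o1: d²=130 > ρ²=52 → inactive
o2: d²=82 > ρ²=52 → inactive
o3: d²=9 ≤ ρ²=52; F_rep = 10·(0,3)/9² = (0.0000,0.3704)
F = F_att + ΣF_rep = (-2.0000,0.8704)
Δp = p'−p = (-0.2500,0.1088); α = Δx/Fx = (-1/4) / (-2) = 1/8
check: Δy/Fy = (47/432) / (47/54) = 1/8 ✓

α = 1/8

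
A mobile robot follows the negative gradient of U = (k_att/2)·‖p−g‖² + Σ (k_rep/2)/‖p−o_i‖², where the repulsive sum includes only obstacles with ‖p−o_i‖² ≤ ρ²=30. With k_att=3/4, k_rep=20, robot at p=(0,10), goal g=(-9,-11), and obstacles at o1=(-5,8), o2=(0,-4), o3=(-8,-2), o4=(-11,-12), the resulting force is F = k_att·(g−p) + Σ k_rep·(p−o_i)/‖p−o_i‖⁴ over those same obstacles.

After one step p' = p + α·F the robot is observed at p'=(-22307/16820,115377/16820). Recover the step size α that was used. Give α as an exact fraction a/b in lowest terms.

F_att = 3/4·(g−p) = 3/4·(-9,-21) = (-6.7500,-15.7500)
o1: d²=29 ≤ ρ²=30; F_rep = 20·(5,2)/29² = (0.1189,0.0476)
o2: d²=196 > ρ²=30 → inactive
o3: d²=208 > ρ²=30 → inactive
o4: d²=605 > ρ²=30 → inactive
F = F_att + ΣF_rep = (-6.6311,-15.7024)
Δp = p'−p = (-1.3262,-3.1405); α = Δx/Fx = (-22307/16820) / (-22307/3364) = 1/5
check: Δy/Fy = (-52823/16820) / (-52823/3364) = 1/5 ✓

α = 1/5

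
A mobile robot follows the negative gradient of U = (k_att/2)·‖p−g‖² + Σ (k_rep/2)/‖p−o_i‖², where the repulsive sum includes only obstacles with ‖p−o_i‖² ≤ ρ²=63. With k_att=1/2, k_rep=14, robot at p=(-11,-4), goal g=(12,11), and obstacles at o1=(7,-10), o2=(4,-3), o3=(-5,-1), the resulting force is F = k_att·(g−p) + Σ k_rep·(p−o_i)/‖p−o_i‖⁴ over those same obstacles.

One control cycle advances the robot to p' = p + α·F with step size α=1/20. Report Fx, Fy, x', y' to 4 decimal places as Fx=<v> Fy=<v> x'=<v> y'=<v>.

Fx=11.4585 Fy=7.4793 x'=-10.4271 y'=-3.6260

F_att = 1/2·(g−p) = 1/2·(23,15) = (11.5000,7.5000)
o1: d²=360 > ρ²=63 → inactive
o2: d²=226 > ρ²=63 → inactive
o3: d²=45 ≤ ρ²=63; F_rep = 14·(-6,-3)/45² = (-0.0415,-0.0207)
F = F_att + ΣF_rep = (11.4585,7.4793)
p' = p + 1/20·F = (-10.4271,-3.6260)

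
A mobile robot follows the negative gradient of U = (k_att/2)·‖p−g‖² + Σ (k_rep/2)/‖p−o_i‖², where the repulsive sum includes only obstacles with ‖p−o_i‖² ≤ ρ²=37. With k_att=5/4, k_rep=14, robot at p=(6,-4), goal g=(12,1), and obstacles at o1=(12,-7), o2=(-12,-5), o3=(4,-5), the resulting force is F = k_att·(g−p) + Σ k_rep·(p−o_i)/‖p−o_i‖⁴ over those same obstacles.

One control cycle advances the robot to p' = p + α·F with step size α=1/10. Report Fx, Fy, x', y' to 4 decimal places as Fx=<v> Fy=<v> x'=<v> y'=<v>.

Fx=8.6200 Fy=6.8100 x'=6.8620 y'=-3.3190

F_att = 5/4·(g−p) = 5/4·(6,5) = (7.5000,6.2500)
o1: d²=45 > ρ²=37 → inactive
o2: d²=325 > ρ²=37 → inactive
o3: d²=5 ≤ ρ²=37; F_rep = 14·(2,1)/5² = (1.1200,0.5600)
F = F_att + ΣF_rep = (8.6200,6.8100)
p' = p + 1/10·F = (6.8620,-3.3190)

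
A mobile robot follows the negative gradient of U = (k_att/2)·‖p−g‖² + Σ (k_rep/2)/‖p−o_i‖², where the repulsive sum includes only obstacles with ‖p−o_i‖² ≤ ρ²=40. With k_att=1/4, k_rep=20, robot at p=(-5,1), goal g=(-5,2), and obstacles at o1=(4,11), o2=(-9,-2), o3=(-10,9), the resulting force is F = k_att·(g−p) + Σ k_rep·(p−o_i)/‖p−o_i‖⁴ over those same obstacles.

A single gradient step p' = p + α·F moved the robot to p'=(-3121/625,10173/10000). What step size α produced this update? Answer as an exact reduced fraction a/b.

F_att = 1/4·(g−p) = 1/4·(0,1) = (0.0000,0.2500)
o1: d²=181 > ρ²=40 → inactive
o2: d²=25 ≤ ρ²=40; F_rep = 20·(4,3)/25² = (0.1280,0.0960)
o3: d²=89 > ρ²=40 → inactive
F = F_att + ΣF_rep = (0.1280,0.3460)
Δp = p'−p = (0.0064,0.0173); α = Δx/Fx = (4/625) / (16/125) = 1/20
check: Δy/Fy = (173/10000) / (173/500) = 1/20 ✓

α = 1/20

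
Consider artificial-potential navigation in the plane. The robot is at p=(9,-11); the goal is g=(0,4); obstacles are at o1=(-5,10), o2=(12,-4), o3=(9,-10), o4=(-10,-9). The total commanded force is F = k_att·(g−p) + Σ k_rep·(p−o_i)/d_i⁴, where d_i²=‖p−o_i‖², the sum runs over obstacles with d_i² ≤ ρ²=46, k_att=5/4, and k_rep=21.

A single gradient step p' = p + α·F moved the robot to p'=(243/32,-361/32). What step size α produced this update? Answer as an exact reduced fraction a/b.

α = 1/8

F_att = 5/4·(g−p) = 5/4·(-9,15) = (-11.2500,18.7500)
o1: d²=637 > ρ²=46 → inactive
o2: d²=58 > ρ²=46 → inactive
o3: d²=1 ≤ ρ²=46; F_rep = 21·(0,-1)/1² = (0.0000,-21.0000)
o4: d²=365 > ρ²=46 → inactive
F = F_att + ΣF_rep = (-11.2500,-2.2500)
Δp = p'−p = (-1.4062,-0.2812); α = Δx/Fx = (-45/32) / (-45/4) = 1/8
check: Δy/Fy = (-9/32) / (-9/4) = 1/8 ✓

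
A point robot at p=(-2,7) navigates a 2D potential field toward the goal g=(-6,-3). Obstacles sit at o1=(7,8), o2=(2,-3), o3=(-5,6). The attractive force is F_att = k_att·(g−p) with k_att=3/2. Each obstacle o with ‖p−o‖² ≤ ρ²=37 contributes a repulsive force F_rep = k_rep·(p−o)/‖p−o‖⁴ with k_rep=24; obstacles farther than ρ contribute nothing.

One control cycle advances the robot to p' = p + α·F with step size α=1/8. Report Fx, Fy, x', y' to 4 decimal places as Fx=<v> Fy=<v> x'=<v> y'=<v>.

Fx=-5.2800 Fy=-14.7600 x'=-2.6600 y'=5.1550

F_att = 3/2·(g−p) = 3/2·(-4,-10) = (-6.0000,-15.0000)
o1: d²=82 > ρ²=37 → inactive
o2: d²=116 > ρ²=37 → inactive
o3: d²=10 ≤ ρ²=37; F_rep = 24·(3,1)/10² = (0.7200,0.2400)
F = F_att + ΣF_rep = (-5.2800,-14.7600)
p' = p + 1/8·F = (-2.6600,5.1550)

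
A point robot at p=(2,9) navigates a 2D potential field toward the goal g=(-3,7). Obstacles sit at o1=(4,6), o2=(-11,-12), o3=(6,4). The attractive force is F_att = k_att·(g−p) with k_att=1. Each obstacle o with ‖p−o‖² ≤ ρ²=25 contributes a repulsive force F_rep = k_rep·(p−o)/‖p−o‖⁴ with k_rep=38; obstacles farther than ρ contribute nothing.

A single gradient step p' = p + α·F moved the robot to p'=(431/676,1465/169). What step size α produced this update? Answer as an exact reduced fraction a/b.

F_att = 1·(g−p) = 1·(-5,-2) = (-5.0000,-2.0000)
o1: d²=13 ≤ ρ²=25; F_rep = 38·(-2,3)/13² = (-0.4497,0.6746)
o2: d²=610 > ρ²=25 → inactive
o3: d²=41 > ρ²=25 → inactive
F = F_att + ΣF_rep = (-5.4497,-1.3254)
Δp = p'−p = (-1.3624,-0.3314); α = Δx/Fx = (-921/676) / (-921/169) = 1/4
check: Δy/Fy = (-56/169) / (-224/169) = 1/4 ✓

α = 1/4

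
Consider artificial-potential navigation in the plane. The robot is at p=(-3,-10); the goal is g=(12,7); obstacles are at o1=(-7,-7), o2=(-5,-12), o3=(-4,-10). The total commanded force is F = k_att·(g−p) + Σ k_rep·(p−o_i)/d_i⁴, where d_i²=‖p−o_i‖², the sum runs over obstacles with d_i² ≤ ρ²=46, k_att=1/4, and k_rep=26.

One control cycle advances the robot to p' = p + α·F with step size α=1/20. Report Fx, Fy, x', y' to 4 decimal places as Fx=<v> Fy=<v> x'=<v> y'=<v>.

F_att = 1/4·(g−p) = 1/4·(15,17) = (3.7500,4.2500)
o1: d²=25 ≤ ρ²=46; F_rep = 26·(4,-3)/25² = (0.1664,-0.1248)
o2: d²=8 ≤ ρ²=46; F_rep = 26·(2,2)/8² = (0.8125,0.8125)
o3: d²=1 ≤ ρ²=46; F_rep = 26·(1,0)/1² = (26.0000,0.0000)
F = F_att + ΣF_rep = (30.7289,4.9377)
p' = p + 1/20·F = (-1.4636,-9.7531)

Fx=30.7289 Fy=4.9377 x'=-1.4636 y'=-9.7531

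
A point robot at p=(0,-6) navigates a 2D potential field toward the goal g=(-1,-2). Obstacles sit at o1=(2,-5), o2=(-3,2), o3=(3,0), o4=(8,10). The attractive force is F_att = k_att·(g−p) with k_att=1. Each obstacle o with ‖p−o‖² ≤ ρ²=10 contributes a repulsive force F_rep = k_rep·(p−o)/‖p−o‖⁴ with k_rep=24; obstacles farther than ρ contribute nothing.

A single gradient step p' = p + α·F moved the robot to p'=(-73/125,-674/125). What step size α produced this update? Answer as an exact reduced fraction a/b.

F_att = 1·(g−p) = 1·(-1,4) = (-1.0000,4.0000)
o1: d²=5 ≤ ρ²=10; F_rep = 24·(-2,-1)/5² = (-1.9200,-0.9600)
o2: d²=73 > ρ²=10 → inactive
o3: d²=45 > ρ²=10 → inactive
o4: d²=320 > ρ²=10 → inactive
F = F_att + ΣF_rep = (-2.9200,3.0400)
Δp = p'−p = (-0.5840,0.6080); α = Δx/Fx = (-73/125) / (-73/25) = 1/5
check: Δy/Fy = (76/125) / (76/25) = 1/5 ✓

α = 1/5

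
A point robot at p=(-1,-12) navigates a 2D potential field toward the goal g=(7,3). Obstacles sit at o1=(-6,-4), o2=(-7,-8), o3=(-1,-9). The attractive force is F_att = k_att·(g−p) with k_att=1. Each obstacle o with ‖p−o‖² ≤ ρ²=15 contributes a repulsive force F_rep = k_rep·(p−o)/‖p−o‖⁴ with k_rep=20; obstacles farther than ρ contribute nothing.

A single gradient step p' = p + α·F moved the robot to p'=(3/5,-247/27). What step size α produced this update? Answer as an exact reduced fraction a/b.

F_att = 1·(g−p) = 1·(8,15) = (8.0000,15.0000)
o1: d²=89 > ρ²=15 → inactive
o2: d²=52 > ρ²=15 → inactive
o3: d²=9 ≤ ρ²=15; F_rep = 20·(0,-3)/9² = (0.0000,-0.7407)
F = F_att + ΣF_rep = (8.0000,14.2593)
Δp = p'−p = (1.6000,2.8519); α = Δx/Fx = (8/5) / (8) = 1/5
check: Δy/Fy = (77/27) / (385/27) = 1/5 ✓

α = 1/5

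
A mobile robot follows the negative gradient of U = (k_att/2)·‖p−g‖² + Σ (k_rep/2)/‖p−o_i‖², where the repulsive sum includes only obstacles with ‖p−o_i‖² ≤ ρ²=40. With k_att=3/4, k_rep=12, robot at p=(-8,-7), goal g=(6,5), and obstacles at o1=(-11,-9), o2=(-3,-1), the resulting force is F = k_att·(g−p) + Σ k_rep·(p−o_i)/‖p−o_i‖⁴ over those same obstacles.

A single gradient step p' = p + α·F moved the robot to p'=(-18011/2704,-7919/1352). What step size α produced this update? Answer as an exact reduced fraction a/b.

α = 1/8

F_att = 3/4·(g−p) = 3/4·(14,12) = (10.5000,9.0000)
o1: d²=13 ≤ ρ²=40; F_rep = 12·(3,2)/13² = (0.2130,0.1420)
o2: d²=61 > ρ²=40 → inactive
F = F_att + ΣF_rep = (10.7130,9.1420)
Δp = p'−p = (1.3391,1.1428); α = Δx/Fx = (3621/2704) / (3621/338) = 1/8
check: Δy/Fy = (1545/1352) / (1545/169) = 1/8 ✓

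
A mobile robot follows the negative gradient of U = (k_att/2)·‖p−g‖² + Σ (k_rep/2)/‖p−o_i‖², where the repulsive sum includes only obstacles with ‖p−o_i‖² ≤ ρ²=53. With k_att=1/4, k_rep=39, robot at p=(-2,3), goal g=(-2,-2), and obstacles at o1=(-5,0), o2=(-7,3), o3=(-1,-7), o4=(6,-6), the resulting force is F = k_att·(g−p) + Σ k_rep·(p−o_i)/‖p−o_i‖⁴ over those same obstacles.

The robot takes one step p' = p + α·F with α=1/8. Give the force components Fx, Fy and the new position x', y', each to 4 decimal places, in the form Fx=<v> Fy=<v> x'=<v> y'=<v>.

F_att = 1/4·(g−p) = 1/4·(0,-5) = (0.0000,-1.2500)
o1: d²=18 ≤ ρ²=53; F_rep = 39·(3,3)/18² = (0.3611,0.3611)
o2: d²=25 ≤ ρ²=53; F_rep = 39·(5,0)/25² = (0.3120,0.0000)
o3: d²=101 > ρ²=53 → inactive
o4: d²=145 > ρ²=53 → inactive
F = F_att + ΣF_rep = (0.6731,-0.8889)
p' = p + 1/8·F = (-1.9159,2.8889)

Fx=0.6731 Fy=-0.8889 x'=-1.9159 y'=2.8889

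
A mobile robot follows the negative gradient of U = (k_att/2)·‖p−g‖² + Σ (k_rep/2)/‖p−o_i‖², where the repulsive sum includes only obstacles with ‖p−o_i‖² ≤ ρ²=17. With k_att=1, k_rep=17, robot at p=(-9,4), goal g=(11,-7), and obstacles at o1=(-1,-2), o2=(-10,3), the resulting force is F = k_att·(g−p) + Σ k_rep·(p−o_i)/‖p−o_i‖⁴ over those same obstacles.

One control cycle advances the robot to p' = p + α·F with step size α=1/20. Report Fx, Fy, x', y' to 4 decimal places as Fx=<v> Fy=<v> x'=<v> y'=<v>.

Fx=24.2500 Fy=-6.7500 x'=-7.7875 y'=3.6625

F_att = 1·(g−p) = 1·(20,-11) = (20.0000,-11.0000)
o1: d²=100 > ρ²=17 → inactive
o2: d²=2 ≤ ρ²=17; F_rep = 17·(1,1)/2² = (4.2500,4.2500)
F = F_att + ΣF_rep = (24.2500,-6.7500)
p' = p + 1/20·F = (-7.7875,3.6625)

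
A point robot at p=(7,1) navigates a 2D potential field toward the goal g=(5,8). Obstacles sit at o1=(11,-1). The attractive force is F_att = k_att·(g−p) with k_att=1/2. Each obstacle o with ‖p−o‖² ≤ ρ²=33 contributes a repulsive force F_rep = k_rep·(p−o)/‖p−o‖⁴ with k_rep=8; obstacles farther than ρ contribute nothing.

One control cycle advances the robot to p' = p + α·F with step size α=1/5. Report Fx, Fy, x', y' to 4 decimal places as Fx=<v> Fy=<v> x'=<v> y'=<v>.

Fx=-1.0800 Fy=3.5400 x'=6.7840 y'=1.7080

F_att = 1/2·(g−p) = 1/2·(-2,7) = (-1.0000,3.5000)
o1: d²=20 ≤ ρ²=33; F_rep = 8·(-4,2)/20² = (-0.0800,0.0400)
F = F_att + ΣF_rep = (-1.0800,3.5400)
p' = p + 1/5·F = (6.7840,1.7080)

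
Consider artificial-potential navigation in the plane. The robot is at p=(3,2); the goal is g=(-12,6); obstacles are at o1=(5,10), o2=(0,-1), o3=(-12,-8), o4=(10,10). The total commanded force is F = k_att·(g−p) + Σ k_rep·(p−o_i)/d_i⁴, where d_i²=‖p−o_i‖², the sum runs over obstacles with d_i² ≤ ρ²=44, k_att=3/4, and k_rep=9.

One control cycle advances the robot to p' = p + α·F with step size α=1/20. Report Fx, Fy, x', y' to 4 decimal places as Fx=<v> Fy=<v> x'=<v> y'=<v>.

Fx=-11.1667 Fy=3.0833 x'=2.4417 y'=2.1542

F_att = 3/4·(g−p) = 3/4·(-15,4) = (-11.2500,3.0000)
o1: d²=68 > ρ²=44 → inactive
o2: d²=18 ≤ ρ²=44; F_rep = 9·(3,3)/18² = (0.0833,0.0833)
o3: d²=325 > ρ²=44 → inactive
o4: d²=113 > ρ²=44 → inactive
F = F_att + ΣF_rep = (-11.1667,3.0833)
p' = p + 1/20·F = (2.4417,2.1542)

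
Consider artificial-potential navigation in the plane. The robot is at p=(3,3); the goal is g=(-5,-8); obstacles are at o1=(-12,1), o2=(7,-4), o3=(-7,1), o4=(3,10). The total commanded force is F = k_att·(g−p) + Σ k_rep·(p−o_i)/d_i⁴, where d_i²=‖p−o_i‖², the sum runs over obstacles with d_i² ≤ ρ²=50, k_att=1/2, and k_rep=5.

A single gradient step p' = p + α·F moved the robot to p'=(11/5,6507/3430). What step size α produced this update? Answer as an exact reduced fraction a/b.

F_att = 1/2·(g−p) = 1/2·(-8,-11) = (-4.0000,-5.5000)
o1: d²=229 > ρ²=50 → inactive
o2: d²=65 > ρ²=50 → inactive
o3: d²=104 > ρ²=50 → inactive
o4: d²=49 ≤ ρ²=50; F_rep = 5·(0,-7)/49² = (0.0000,-0.0146)
F = F_att + ΣF_rep = (-4.0000,-5.5146)
Δp = p'−p = (-0.8000,-1.1029); α = Δx/Fx = (-4/5) / (-4) = 1/5
check: Δy/Fy = (-3783/3430) / (-3783/686) = 1/5 ✓

α = 1/5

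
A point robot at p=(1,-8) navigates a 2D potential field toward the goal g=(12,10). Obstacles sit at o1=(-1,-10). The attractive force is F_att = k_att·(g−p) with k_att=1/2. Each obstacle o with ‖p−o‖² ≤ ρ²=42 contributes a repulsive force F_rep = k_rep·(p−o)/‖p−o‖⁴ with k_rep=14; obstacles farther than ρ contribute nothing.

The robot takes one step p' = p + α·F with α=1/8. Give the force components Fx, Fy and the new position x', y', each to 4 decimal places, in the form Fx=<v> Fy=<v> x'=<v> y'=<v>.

F_att = 1/2·(g−p) = 1/2·(11,18) = (5.5000,9.0000)
o1: d²=8 ≤ ρ²=42; F_rep = 14·(2,2)/8² = (0.4375,0.4375)
F = F_att + ΣF_rep = (5.9375,9.4375)
p' = p + 1/8·F = (1.7422,-6.8203)

Fx=5.9375 Fy=9.4375 x'=1.7422 y'=-6.8203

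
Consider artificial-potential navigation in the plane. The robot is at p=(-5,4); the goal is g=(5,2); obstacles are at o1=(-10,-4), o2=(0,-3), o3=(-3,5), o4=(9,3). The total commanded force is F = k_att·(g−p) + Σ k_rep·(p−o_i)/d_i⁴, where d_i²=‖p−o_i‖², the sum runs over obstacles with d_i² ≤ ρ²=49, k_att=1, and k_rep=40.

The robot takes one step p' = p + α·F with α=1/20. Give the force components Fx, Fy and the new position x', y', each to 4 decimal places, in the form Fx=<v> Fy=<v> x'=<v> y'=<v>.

Fx=6.8000 Fy=-3.6000 x'=-4.6600 y'=3.8200

F_att = 1·(g−p) = 1·(10,-2) = (10.0000,-2.0000)
o1: d²=89 > ρ²=49 → inactive
o2: d²=74 > ρ²=49 → inactive
o3: d²=5 ≤ ρ²=49; F_rep = 40·(-2,-1)/5² = (-3.2000,-1.6000)
o4: d²=197 > ρ²=49 → inactive
F = F_att + ΣF_rep = (6.8000,-3.6000)
p' = p + 1/20·F = (-4.6600,3.8200)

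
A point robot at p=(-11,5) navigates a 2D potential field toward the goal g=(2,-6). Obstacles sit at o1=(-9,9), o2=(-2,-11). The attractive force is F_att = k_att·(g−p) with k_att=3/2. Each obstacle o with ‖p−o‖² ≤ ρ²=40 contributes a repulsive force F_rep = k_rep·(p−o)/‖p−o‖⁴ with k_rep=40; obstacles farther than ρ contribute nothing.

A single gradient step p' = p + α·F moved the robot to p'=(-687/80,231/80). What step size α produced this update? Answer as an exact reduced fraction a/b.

α = 1/8

F_att = 3/2·(g−p) = 3/2·(13,-11) = (19.5000,-16.5000)
o1: d²=20 ≤ ρ²=40; F_rep = 40·(-2,-4)/20² = (-0.2000,-0.4000)
o2: d²=337 > ρ²=40 → inactive
F = F_att + ΣF_rep = (19.3000,-16.9000)
Δp = p'−p = (2.4125,-2.1125); α = Δx/Fx = (193/80) / (193/10) = 1/8
check: Δy/Fy = (-169/80) / (-169/10) = 1/8 ✓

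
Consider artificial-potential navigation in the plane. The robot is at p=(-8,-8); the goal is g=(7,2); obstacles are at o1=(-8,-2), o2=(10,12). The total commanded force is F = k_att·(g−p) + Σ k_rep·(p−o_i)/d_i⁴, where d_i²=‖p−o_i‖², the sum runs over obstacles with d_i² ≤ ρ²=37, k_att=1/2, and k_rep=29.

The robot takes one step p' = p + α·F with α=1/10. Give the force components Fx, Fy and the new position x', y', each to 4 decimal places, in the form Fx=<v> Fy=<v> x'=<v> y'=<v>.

F_att = 1/2·(g−p) = 1/2·(15,10) = (7.5000,5.0000)
o1: d²=36 ≤ ρ²=37; F_rep = 29·(0,-6)/36² = (0.0000,-0.1343)
o2: d²=724 > ρ²=37 → inactive
F = F_att + ΣF_rep = (7.5000,4.8657)
p' = p + 1/10·F = (-7.2500,-7.5134)

Fx=7.5000 Fy=4.8657 x'=-7.2500 y'=-7.5134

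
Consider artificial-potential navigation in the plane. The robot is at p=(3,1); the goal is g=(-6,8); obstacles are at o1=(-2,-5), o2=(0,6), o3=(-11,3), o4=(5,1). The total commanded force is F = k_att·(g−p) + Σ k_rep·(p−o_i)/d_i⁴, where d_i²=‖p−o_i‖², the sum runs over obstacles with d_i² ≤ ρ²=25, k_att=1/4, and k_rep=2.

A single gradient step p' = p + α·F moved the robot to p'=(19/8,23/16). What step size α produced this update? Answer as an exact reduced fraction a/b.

α = 1/4

F_att = 1/4·(g−p) = 1/4·(-9,7) = (-2.2500,1.7500)
o1: d²=61 > ρ²=25 → inactive
o2: d²=34 > ρ²=25 → inactive
o3: d²=200 > ρ²=25 → inactive
o4: d²=4 ≤ ρ²=25; F_rep = 2·(-2,0)/4² = (-0.2500,0.0000)
F = F_att + ΣF_rep = (-2.5000,1.7500)
Δp = p'−p = (-0.6250,0.4375); α = Δx/Fx = (-5/8) / (-5/2) = 1/4
check: Δy/Fy = (7/16) / (7/4) = 1/4 ✓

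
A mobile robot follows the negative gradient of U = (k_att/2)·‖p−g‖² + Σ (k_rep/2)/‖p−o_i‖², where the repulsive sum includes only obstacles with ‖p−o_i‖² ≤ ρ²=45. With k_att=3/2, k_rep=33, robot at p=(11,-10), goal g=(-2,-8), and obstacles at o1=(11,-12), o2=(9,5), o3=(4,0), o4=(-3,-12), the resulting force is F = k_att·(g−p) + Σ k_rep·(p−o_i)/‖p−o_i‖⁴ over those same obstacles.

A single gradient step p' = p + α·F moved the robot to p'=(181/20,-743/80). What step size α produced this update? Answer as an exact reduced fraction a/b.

F_att = 3/2·(g−p) = 3/2·(-13,2) = (-19.5000,3.0000)
o1: d²=4 ≤ ρ²=45; F_rep = 33·(0,2)/4² = (0.0000,4.1250)
o2: d²=229 > ρ²=45 → inactive
o3: d²=149 > ρ²=45 → inactive
o4: d²=200 > ρ²=45 → inactive
F = F_att + ΣF_rep = (-19.5000,7.1250)
Δp = p'−p = (-1.9500,0.7125); α = Δx/Fx = (-39/20) / (-39/2) = 1/10
check: Δy/Fy = (57/80) / (57/8) = 1/10 ✓

α = 1/10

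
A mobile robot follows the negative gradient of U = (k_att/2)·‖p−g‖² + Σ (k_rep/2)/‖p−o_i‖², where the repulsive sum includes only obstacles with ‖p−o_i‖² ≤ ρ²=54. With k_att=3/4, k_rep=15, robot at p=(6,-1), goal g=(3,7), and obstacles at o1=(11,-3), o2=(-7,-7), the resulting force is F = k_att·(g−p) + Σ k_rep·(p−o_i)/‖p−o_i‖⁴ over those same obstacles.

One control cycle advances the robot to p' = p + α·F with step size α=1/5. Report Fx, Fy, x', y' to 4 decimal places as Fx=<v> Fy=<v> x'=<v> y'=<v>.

Fx=-2.3392 Fy=6.0357 x'=5.5322 y'=0.2071

F_att = 3/4·(g−p) = 3/4·(-3,8) = (-2.2500,6.0000)
o1: d²=29 ≤ ρ²=54; F_rep = 15·(-5,2)/29² = (-0.0892,0.0357)
o2: d²=205 > ρ²=54 → inactive
F = F_att + ΣF_rep = (-2.3392,6.0357)
p' = p + 1/5·F = (5.5322,0.2071)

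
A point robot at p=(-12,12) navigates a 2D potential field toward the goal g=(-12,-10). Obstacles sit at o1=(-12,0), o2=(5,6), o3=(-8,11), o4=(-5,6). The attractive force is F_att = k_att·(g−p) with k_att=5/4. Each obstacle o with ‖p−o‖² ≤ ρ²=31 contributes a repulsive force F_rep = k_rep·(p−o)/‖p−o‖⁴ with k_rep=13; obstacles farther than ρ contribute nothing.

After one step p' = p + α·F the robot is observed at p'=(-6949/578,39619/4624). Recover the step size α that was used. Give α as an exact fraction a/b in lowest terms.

F_att = 5/4·(g−p) = 5/4·(0,-22) = (0.0000,-27.5000)
o1: d²=144 > ρ²=31 → inactive
o2: d²=325 > ρ²=31 → inactive
o3: d²=17 ≤ ρ²=31; F_rep = 13·(-4,1)/17² = (-0.1799,0.0450)
o4: d²=85 > ρ²=31 → inactive
F = F_att + ΣF_rep = (-0.1799,-27.4550)
Δp = p'−p = (-0.0225,-3.4319); α = Δx/Fx = (-13/578) / (-52/289) = 1/8
check: Δy/Fy = (-15869/4624) / (-15869/578) = 1/8 ✓

α = 1/8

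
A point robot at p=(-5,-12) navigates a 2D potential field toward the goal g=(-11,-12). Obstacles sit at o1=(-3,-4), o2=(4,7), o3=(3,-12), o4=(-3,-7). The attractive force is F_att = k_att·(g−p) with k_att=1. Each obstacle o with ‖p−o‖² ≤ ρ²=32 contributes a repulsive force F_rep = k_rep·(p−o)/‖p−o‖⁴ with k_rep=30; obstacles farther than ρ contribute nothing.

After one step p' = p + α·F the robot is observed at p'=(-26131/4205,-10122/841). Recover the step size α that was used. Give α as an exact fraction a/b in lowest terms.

α = 1/5

F_att = 1·(g−p) = 1·(-6,0) = (-6.0000,0.0000)
o1: d²=68 > ρ²=32 → inactive
o2: d²=442 > ρ²=32 → inactive
o3: d²=64 > ρ²=32 → inactive
o4: d²=29 ≤ ρ²=32; F_rep = 30·(-2,-5)/29² = (-0.0713,-0.1784)
F = F_att + ΣF_rep = (-6.0713,-0.1784)
Δp = p'−p = (-1.2143,-0.0357); α = Δx/Fx = (-5106/4205) / (-5106/841) = 1/5
check: Δy/Fy = (-30/841) / (-150/841) = 1/5 ✓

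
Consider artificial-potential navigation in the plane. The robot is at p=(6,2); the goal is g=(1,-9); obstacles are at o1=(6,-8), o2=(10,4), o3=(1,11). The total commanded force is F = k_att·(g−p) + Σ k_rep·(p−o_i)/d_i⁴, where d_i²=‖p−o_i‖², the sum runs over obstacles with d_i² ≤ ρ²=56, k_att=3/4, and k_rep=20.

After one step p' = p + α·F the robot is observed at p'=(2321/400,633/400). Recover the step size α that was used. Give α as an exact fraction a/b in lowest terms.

F_att = 3/4·(g−p) = 3/4·(-5,-11) = (-3.7500,-8.2500)
o1: d²=100 > ρ²=56 → inactive
o2: d²=20 ≤ ρ²=56; F_rep = 20·(-4,-2)/20² = (-0.2000,-0.1000)
o3: d²=106 > ρ²=56 → inactive
F = F_att + ΣF_rep = (-3.9500,-8.3500)
Δp = p'−p = (-0.1975,-0.4175); α = Δx/Fx = (-79/400) / (-79/20) = 1/20
check: Δy/Fy = (-167/400) / (-167/20) = 1/20 ✓

α = 1/20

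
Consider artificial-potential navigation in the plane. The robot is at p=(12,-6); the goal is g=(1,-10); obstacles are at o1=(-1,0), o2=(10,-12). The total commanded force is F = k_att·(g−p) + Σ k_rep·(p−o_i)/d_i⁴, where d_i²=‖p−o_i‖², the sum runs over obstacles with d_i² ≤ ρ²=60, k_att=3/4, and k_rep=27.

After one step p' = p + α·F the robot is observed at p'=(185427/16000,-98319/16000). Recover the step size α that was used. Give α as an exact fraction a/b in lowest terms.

F_att = 3/4·(g−p) = 3/4·(-11,-4) = (-8.2500,-3.0000)
o1: d²=205 > ρ²=60 → inactive
o2: d²=40 ≤ ρ²=60; F_rep = 27·(2,6)/40² = (0.0338,0.1013)
F = F_att + ΣF_rep = (-8.2163,-2.8988)
Δp = p'−p = (-0.4108,-0.1449); α = Δx/Fx = (-6573/16000) / (-6573/800) = 1/20
check: Δy/Fy = (-2319/16000) / (-2319/800) = 1/20 ✓

α = 1/20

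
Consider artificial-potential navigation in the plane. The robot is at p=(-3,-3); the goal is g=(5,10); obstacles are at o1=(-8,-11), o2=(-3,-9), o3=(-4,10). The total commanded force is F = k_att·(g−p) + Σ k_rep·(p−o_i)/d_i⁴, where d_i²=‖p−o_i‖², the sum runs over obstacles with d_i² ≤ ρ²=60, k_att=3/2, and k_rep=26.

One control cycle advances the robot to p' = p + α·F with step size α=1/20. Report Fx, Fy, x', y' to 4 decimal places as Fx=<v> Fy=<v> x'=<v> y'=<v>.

Fx=12.0000 Fy=19.6204 x'=-2.4000 y'=-2.0190

F_att = 3/2·(g−p) = 3/2·(8,13) = (12.0000,19.5000)
o1: d²=89 > ρ²=60 → inactive
o2: d²=36 ≤ ρ²=60; F_rep = 26·(0,6)/36² = (0.0000,0.1204)
o3: d²=170 > ρ²=60 → inactive
F = F_att + ΣF_rep = (12.0000,19.6204)
p' = p + 1/20·F = (-2.4000,-2.0190)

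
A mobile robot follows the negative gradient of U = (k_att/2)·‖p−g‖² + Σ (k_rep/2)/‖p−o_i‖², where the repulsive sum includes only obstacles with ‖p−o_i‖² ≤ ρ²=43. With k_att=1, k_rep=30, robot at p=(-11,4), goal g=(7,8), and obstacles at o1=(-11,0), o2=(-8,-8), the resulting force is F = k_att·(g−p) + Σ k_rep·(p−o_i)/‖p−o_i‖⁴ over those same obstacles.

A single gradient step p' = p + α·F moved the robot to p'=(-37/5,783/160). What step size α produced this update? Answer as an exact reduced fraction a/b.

α = 1/5

F_att = 1·(g−p) = 1·(18,4) = (18.0000,4.0000)
o1: d²=16 ≤ ρ²=43; F_rep = 30·(0,4)/16² = (0.0000,0.4688)
o2: d²=153 > ρ²=43 → inactive
F = F_att + ΣF_rep = (18.0000,4.4688)
Δp = p'−p = (3.6000,0.8938); α = Δx/Fx = (18/5) / (18) = 1/5
check: Δy/Fy = (143/160) / (143/32) = 1/5 ✓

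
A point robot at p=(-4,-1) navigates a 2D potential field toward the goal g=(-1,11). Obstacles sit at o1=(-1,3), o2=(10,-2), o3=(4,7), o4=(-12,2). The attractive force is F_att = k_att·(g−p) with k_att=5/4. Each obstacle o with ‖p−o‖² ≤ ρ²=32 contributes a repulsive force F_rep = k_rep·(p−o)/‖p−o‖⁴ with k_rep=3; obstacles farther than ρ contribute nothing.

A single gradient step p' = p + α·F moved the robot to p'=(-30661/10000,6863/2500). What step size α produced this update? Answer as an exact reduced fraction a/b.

F_att = 5/4·(g−p) = 5/4·(3,12) = (3.7500,15.0000)
o1: d²=25 ≤ ρ²=32; F_rep = 3·(-3,-4)/25² = (-0.0144,-0.0192)
o2: d²=197 > ρ²=32 → inactive
o3: d²=128 > ρ²=32 → inactive
o4: d²=73 > ρ²=32 → inactive
F = F_att + ΣF_rep = (3.7356,14.9808)
Δp = p'−p = (0.9339,3.7452); α = Δx/Fx = (9339/10000) / (9339/2500) = 1/4
check: Δy/Fy = (9363/2500) / (9363/625) = 1/4 ✓

α = 1/4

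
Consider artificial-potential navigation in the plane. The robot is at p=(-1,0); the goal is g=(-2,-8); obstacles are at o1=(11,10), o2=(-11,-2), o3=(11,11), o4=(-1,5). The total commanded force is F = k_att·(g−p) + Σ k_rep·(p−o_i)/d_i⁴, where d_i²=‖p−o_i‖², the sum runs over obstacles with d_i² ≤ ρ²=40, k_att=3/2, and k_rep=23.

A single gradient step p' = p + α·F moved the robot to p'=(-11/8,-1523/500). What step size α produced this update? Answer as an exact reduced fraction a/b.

α = 1/4

F_att = 3/2·(g−p) = 3/2·(-1,-8) = (-1.5000,-12.0000)
o1: d²=244 > ρ²=40 → inactive
o2: d²=104 > ρ²=40 → inactive
o3: d²=265 > ρ²=40 → inactive
o4: d²=25 ≤ ρ²=40; F_rep = 23·(0,-5)/25² = (0.0000,-0.1840)
F = F_att + ΣF_rep = (-1.5000,-12.1840)
Δp = p'−p = (-0.3750,-3.0460); α = Δx/Fx = (-3/8) / (-3/2) = 1/4
check: Δy/Fy = (-1523/500) / (-1523/125) = 1/4 ✓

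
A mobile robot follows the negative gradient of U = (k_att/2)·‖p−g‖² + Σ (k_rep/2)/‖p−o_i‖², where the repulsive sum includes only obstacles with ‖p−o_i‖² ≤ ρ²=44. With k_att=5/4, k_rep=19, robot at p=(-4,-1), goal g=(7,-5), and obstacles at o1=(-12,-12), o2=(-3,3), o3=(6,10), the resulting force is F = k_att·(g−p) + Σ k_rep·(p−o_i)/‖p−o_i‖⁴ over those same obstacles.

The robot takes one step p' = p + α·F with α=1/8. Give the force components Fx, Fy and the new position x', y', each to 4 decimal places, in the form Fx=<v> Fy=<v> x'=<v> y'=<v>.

F_att = 5/4·(g−p) = 5/4·(11,-4) = (13.7500,-5.0000)
o1: d²=185 > ρ²=44 → inactive
o2: d²=17 ≤ ρ²=44; F_rep = 19·(-1,-4)/17² = (-0.0657,-0.2630)
o3: d²=221 > ρ²=44 → inactive
F = F_att + ΣF_rep = (13.6843,-5.2630)
p' = p + 1/8·F = (-2.2895,-1.6579)

Fx=13.6843 Fy=-5.2630 x'=-2.2895 y'=-1.6579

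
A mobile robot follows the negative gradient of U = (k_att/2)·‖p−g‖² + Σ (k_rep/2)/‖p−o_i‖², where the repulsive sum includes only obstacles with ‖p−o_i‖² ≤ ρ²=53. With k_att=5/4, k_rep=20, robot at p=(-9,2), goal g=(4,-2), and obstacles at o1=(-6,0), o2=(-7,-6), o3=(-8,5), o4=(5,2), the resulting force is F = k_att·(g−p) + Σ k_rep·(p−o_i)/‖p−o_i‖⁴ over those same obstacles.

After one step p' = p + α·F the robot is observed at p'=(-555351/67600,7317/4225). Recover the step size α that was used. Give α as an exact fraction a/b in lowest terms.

α = 1/20

F_att = 5/4·(g−p) = 5/4·(13,-4) = (16.2500,-5.0000)
o1: d²=13 ≤ ρ²=53; F_rep = 20·(-3,2)/13² = (-0.3550,0.2367)
o2: d²=68 > ρ²=53 → inactive
o3: d²=10 ≤ ρ²=53; F_rep = 20·(-1,-3)/10² = (-0.2000,-0.6000)
o4: d²=196 > ρ²=53 → inactive
F = F_att + ΣF_rep = (15.6950,-5.3633)
Δp = p'−p = (0.7847,-0.2682); α = Δx/Fx = (53049/67600) / (53049/3380) = 1/20
check: Δy/Fy = (-1133/4225) / (-4532/845) = 1/20 ✓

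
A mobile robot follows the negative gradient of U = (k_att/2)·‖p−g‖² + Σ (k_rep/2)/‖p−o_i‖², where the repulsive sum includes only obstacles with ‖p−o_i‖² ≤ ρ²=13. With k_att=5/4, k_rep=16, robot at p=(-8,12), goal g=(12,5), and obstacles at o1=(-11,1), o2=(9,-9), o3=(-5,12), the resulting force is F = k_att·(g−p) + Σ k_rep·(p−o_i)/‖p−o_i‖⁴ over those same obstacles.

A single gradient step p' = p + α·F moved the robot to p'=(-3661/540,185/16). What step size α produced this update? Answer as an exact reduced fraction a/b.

α = 1/20

F_att = 5/4·(g−p) = 5/4·(20,-7) = (25.0000,-8.7500)
o1: d²=130 > ρ²=13 → inactive
o2: d²=730 > ρ²=13 → inactive
o3: d²=9 ≤ ρ²=13; F_rep = 16·(-3,0)/9² = (-0.5926,0.0000)
F = F_att + ΣF_rep = (24.4074,-8.7500)
Δp = p'−p = (1.2204,-0.4375); α = Δx/Fx = (659/540) / (659/27) = 1/20
check: Δy/Fy = (-7/16) / (-35/4) = 1/20 ✓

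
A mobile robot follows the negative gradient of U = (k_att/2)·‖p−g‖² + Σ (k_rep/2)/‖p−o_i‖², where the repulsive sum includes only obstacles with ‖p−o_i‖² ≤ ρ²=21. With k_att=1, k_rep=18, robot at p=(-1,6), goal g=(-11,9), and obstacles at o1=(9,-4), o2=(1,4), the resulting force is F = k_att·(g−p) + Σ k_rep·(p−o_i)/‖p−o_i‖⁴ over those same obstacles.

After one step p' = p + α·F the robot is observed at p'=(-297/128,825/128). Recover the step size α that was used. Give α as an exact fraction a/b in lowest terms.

F_att = 1·(g−p) = 1·(-10,3) = (-10.0000,3.0000)
o1: d²=200 > ρ²=21 → inactive
o2: d²=8 ≤ ρ²=21; F_rep = 18·(-2,2)/8² = (-0.5625,0.5625)
F = F_att + ΣF_rep = (-10.5625,3.5625)
Δp = p'−p = (-1.3203,0.4453); α = Δx/Fx = (-169/128) / (-169/16) = 1/8
check: Δy/Fy = (57/128) / (57/16) = 1/8 ✓

α = 1/8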